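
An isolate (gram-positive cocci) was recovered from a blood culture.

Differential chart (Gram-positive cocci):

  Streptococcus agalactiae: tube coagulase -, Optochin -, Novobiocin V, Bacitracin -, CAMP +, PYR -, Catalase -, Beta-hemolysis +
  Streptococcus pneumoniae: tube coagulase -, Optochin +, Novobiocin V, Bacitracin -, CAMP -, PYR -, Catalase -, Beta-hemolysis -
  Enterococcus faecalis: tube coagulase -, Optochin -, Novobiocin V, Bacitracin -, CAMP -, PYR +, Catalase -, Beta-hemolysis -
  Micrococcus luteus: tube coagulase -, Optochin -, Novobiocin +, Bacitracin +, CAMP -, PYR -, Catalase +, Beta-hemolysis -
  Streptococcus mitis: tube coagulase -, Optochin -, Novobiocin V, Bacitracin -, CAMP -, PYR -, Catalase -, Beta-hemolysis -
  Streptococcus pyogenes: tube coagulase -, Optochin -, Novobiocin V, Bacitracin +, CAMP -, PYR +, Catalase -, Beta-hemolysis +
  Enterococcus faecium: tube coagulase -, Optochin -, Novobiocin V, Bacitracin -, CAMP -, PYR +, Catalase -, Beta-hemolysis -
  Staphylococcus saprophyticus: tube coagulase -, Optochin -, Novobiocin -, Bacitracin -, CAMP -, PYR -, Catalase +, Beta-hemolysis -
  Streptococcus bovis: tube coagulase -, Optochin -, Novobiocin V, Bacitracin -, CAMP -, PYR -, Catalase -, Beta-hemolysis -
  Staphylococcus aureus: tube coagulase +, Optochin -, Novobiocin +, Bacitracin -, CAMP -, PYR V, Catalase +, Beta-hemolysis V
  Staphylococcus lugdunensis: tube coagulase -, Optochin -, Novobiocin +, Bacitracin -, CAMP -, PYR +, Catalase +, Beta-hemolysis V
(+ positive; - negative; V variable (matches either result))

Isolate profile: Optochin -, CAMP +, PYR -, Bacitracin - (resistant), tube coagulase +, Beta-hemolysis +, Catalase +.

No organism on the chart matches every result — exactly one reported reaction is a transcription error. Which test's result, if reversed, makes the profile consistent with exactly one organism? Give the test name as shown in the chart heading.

As reported, no row in the chart matches all 7 reactions.
Reversing Optochin → still no organism matches.
Reversing tube coagulase → still no organism matches.
Reversing PYR → still no organism matches.
Reversing CAMP (to -) → unique match: Staphylococcus aureus.
Reversing Beta-hemolysis → still no organism matches.
Reversing Catalase → still no organism matches.
Reversing Bacitracin → still no organism matches.

CAMP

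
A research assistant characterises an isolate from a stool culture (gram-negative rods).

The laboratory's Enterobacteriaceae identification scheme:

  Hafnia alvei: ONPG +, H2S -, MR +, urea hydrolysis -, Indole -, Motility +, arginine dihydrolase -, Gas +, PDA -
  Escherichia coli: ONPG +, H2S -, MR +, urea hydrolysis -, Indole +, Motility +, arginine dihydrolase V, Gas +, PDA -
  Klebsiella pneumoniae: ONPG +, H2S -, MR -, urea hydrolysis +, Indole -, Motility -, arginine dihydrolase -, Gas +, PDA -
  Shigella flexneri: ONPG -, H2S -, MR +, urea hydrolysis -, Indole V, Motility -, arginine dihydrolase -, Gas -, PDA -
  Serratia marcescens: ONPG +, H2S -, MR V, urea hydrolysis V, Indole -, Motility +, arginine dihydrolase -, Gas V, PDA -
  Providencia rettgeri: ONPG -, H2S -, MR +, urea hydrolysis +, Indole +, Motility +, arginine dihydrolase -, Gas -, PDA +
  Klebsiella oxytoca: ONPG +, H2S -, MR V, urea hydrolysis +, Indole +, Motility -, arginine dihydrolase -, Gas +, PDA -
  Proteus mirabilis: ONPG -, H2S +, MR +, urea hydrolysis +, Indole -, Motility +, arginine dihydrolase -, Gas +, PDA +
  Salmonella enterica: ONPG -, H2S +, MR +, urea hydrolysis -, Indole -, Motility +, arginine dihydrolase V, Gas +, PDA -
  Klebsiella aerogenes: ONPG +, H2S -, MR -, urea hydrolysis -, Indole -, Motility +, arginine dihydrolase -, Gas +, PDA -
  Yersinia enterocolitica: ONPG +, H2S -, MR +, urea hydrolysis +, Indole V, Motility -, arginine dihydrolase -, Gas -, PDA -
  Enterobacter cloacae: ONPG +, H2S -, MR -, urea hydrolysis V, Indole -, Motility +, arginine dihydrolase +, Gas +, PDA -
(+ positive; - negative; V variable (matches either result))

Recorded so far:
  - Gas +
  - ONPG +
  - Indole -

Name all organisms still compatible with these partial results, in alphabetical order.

Indole -: excludes Escherichia coli, Providencia rettgeri, Klebsiella oxytoca — 9 left.
Gas +: excludes Shigella flexneri, Yersinia enterocolitica — 7 left.
ONPG +: excludes Proteus mirabilis, Salmonella enterica — 5 left.

Enterobacter cloacae, Hafnia alvei, Klebsiella aerogenes, Klebsiella pneumoniae, Serratia marcescens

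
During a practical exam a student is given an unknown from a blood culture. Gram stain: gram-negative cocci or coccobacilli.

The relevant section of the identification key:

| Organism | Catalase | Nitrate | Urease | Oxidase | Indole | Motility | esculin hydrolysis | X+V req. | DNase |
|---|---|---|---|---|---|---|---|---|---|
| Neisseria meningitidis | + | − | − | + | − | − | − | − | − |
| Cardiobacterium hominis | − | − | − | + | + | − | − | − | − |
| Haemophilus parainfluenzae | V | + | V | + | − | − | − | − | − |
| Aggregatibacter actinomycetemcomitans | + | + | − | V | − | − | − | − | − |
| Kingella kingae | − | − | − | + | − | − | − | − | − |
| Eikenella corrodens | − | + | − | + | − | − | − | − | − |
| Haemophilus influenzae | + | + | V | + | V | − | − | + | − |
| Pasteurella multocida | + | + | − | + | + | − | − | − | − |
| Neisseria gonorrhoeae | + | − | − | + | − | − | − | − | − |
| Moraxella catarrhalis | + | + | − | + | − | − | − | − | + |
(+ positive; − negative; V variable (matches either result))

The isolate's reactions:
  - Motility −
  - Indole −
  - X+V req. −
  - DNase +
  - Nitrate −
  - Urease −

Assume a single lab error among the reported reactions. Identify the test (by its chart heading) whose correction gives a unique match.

Nitrate

As reported, no row in the chart matches all 6 reactions.
Reversing Urease → still no organism matches.
Reversing Motility → still no organism matches.
Reversing DNase → 3 organisms match (not unique).
Reversing X+V req. → still no organism matches.
Reversing Indole → still no organism matches.
Reversing Nitrate (to +) → unique match: Moraxella catarrhalis.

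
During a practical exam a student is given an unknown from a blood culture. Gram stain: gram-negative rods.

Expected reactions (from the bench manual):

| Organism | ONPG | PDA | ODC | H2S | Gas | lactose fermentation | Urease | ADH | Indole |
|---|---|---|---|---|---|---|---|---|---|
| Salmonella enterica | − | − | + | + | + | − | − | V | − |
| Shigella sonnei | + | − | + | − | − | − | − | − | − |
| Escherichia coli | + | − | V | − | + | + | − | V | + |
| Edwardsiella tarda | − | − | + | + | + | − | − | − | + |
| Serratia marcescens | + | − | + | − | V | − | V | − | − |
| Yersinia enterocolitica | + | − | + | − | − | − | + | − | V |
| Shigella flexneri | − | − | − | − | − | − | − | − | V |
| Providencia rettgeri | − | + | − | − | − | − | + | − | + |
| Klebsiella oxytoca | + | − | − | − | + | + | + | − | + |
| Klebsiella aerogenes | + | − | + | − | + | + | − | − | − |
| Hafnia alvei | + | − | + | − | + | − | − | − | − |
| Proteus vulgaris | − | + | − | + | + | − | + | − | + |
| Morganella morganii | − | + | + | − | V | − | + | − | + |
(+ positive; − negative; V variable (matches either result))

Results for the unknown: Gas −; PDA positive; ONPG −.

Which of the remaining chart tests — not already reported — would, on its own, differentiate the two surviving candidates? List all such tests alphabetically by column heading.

ODC

PDA +: excludes 10 organisms — 3 left.
ONPG −: all 3 remaining candidates are consistent.
Gas −: excludes Proteus vulgaris — 2 left.
Two candidates remain: Morganella morganii and Providencia rettgeri.
  ODC: Morganella morganii +, Providencia rettgeri − — discriminates.
  H2S: − vs − — same for both, does not separate.
  lactose fermentation: − vs − — same for both, does not separate.
  Urease: + vs + — same for both, does not separate.
  ADH: − vs − — same for both, does not separate.
  Indole: + vs + — same for both, does not separate.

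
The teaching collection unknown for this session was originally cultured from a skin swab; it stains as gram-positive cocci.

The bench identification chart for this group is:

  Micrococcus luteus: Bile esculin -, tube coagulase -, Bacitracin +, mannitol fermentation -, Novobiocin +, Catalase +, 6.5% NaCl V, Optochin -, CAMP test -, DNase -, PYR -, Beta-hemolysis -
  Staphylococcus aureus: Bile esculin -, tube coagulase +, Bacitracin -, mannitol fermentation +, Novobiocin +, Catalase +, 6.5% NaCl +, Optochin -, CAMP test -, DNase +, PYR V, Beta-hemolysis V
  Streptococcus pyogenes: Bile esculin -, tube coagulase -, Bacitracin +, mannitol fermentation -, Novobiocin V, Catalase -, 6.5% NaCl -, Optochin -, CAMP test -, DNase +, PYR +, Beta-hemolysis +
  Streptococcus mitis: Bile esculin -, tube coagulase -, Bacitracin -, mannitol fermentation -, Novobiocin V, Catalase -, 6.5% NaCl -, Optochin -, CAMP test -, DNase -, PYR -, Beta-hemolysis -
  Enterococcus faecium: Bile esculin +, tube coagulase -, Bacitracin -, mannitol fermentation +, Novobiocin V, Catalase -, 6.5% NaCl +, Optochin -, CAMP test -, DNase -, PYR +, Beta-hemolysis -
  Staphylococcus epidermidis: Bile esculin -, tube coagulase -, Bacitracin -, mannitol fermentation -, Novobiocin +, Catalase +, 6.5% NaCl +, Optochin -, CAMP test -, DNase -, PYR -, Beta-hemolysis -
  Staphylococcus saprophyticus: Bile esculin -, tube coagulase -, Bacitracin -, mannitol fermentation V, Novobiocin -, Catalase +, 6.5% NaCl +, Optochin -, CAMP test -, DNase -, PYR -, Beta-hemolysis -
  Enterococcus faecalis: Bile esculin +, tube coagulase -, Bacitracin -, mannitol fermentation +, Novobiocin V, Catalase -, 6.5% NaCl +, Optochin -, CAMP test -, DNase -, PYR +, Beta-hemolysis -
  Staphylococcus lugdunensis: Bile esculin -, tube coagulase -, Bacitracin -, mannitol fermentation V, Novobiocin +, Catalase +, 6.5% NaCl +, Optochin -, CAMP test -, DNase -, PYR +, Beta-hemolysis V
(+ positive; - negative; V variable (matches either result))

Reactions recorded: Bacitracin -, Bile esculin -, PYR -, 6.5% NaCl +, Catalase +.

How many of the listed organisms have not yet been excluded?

6.5% NaCl +: excludes Streptococcus pyogenes, Streptococcus mitis — 7 left.
PYR -: excludes Enterococcus faecium, Enterococcus faecalis, Staphylococcus lugdunensis — 4 left.
Catalase +: all 4 remaining candidates are consistent.
Bile esculin -: all 4 remaining candidates are consistent.
Bacitracin -: excludes Micrococcus luteus — 3 left.
Still consistent: Staphylococcus aureus, Staphylococcus epidermidis, Staphylococcus saprophyticus.

3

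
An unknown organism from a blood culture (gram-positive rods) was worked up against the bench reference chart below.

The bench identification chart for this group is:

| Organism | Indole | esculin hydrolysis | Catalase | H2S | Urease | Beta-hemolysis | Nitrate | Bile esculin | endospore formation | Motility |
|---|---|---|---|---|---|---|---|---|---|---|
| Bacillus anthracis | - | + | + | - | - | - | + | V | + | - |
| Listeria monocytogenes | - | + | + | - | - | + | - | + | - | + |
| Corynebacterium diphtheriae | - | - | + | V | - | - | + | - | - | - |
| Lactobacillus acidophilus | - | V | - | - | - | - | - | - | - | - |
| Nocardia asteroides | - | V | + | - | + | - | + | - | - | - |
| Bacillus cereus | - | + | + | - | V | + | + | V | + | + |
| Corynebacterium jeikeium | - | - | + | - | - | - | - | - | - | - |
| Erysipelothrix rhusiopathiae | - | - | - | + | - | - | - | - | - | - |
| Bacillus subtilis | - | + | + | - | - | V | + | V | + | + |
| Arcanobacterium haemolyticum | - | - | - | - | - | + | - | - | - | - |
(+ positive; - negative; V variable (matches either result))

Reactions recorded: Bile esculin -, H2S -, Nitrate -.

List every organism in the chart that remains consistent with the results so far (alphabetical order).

Arcanobacterium haemolyticum, Corynebacterium jeikeium, Lactobacillus acidophilus

Bile esculin -: excludes Listeria monocytogenes — 9 left.
H2S -: excludes Erysipelothrix rhusiopathiae — 8 left.
Nitrate -: excludes 5 organisms — 3 left.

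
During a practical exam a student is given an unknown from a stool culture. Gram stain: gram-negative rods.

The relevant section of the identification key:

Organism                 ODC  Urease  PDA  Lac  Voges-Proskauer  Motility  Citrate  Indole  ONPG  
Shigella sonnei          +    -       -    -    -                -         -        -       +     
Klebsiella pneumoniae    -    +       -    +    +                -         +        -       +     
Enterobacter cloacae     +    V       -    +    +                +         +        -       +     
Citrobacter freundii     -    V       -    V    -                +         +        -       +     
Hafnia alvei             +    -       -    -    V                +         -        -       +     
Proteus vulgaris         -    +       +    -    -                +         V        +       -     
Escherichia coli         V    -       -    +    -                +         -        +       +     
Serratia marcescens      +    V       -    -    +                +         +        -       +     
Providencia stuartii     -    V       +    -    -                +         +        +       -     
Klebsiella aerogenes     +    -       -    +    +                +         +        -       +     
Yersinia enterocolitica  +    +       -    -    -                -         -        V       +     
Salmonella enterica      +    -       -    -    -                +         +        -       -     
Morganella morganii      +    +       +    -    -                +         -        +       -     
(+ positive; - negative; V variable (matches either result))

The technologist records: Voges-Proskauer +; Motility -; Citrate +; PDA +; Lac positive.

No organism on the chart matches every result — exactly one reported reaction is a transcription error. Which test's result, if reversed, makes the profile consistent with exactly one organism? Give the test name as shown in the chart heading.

As reported, no row in the chart matches all 5 reactions.
Reversing Motility → still no organism matches.
Reversing Citrate → still no organism matches.
Reversing Lac → still no organism matches.
Reversing PDA (to -) → unique match: Klebsiella pneumoniae.
Reversing Voges-Proskauer → still no organism matches.

PDA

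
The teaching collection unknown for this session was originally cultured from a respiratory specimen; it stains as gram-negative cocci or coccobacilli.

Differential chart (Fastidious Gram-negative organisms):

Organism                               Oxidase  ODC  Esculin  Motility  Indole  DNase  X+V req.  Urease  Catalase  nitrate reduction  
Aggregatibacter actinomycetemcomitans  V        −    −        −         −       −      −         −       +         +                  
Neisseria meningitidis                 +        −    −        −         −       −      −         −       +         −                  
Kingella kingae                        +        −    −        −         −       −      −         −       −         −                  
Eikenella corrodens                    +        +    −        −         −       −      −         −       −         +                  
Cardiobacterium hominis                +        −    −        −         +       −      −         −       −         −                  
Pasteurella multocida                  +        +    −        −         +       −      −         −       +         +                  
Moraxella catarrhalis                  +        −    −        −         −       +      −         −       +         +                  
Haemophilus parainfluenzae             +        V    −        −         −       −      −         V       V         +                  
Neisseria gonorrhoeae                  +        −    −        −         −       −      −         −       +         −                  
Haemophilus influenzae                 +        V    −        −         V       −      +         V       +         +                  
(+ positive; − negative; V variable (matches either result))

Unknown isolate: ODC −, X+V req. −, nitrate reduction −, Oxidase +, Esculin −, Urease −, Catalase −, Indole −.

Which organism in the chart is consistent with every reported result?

Oxidase +: all 10 remaining candidates are consistent.
Catalase −: excludes 6 organisms — 4 left.
X+V req. −: all 4 remaining candidates are consistent.
nitrate reduction −: excludes Eikenella corrodens, Haemophilus parainfluenzae — 2 left.
Esculin −: all 2 remaining candidates are consistent.
ODC −: all 2 remaining candidates are consistent.
Urease −: all 2 remaining candidates are consistent.
Indole −: excludes Cardiobacterium hominis — 1 left.

Kingella kingae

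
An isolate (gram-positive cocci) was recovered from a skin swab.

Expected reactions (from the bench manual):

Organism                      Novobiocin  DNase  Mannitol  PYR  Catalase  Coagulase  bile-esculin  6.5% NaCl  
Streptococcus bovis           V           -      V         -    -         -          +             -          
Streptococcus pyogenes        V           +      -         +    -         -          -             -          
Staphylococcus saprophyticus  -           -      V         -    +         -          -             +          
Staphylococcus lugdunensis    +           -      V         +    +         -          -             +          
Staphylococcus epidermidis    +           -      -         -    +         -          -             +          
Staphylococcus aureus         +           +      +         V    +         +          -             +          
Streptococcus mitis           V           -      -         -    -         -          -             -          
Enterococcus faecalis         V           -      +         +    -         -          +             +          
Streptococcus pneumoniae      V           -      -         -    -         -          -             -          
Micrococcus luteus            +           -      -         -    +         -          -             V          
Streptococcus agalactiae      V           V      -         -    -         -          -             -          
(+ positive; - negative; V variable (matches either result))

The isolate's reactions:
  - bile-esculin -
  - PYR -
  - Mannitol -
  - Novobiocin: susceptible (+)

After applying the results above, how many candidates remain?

PYR -: excludes Streptococcus pyogenes, Staphylococcus lugdunensis, Enterococcus faecalis — 8 left.
bile-esculin -: excludes Streptococcus bovis — 7 left.
Novobiocin +: excludes Staphylococcus saprophyticus — 6 left.
Mannitol -: excludes Staphylococcus aureus — 5 left.
Still consistent: Micrococcus luteus, Staphylococcus epidermidis, Streptococcus agalactiae, Streptococcus mitis, Streptococcus pneumoniae.

5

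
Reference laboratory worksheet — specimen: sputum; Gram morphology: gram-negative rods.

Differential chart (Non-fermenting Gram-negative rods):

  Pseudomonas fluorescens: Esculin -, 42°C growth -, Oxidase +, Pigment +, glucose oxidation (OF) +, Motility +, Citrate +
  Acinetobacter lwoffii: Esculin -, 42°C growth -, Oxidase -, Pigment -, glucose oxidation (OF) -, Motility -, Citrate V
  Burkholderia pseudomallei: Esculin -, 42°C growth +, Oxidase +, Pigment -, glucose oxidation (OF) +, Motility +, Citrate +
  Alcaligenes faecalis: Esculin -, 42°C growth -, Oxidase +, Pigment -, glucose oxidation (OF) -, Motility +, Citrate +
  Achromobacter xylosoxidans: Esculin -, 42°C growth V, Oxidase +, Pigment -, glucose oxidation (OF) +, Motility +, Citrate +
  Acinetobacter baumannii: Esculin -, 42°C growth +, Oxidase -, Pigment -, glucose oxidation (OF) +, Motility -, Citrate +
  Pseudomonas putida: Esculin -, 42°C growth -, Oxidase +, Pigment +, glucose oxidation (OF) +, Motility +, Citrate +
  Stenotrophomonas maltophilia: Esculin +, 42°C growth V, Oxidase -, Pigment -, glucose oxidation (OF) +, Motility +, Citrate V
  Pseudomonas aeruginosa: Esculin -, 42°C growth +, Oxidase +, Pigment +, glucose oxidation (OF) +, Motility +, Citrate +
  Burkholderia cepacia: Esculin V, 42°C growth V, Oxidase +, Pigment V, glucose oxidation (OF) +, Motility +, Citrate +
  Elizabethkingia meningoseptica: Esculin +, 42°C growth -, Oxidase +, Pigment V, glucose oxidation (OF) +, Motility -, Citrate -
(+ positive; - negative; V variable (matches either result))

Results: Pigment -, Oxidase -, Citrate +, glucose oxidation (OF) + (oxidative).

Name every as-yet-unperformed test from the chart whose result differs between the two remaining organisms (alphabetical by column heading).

Esculin, Motility

Oxidase -: excludes 8 organisms — 3 left.
Citrate +: all 3 remaining candidates are consistent.
Pigment -: all 3 remaining candidates are consistent.
glucose oxidation (OF) +: excludes Acinetobacter lwoffii — 2 left.
Two candidates remain: Acinetobacter baumannii and Stenotrophomonas maltophilia.
  Esculin: Acinetobacter baumannii -, Stenotrophomonas maltophilia + — discriminates.
  42°C growth: + vs V — variable for at least one, does not separate.
  Motility: Acinetobacter baumannii -, Stenotrophomonas maltophilia + — discriminates.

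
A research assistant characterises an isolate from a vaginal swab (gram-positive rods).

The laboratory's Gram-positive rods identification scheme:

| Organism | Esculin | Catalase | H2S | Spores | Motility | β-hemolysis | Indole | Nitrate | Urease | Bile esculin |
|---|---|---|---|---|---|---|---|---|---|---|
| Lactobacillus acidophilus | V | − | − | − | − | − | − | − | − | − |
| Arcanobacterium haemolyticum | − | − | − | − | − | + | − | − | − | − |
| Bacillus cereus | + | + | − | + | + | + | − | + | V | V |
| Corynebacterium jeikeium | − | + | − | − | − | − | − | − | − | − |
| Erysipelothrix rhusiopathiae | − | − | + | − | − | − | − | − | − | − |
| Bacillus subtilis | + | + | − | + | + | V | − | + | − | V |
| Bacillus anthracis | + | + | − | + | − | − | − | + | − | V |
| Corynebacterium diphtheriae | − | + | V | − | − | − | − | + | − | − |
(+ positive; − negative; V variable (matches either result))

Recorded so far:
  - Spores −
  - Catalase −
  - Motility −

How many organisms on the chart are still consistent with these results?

3

Spores −: excludes Bacillus cereus, Bacillus subtilis, Bacillus anthracis — 5 left.
Catalase −: excludes Corynebacterium jeikeium, Corynebacterium diphtheriae — 3 left.
Motility −: all 3 remaining candidates are consistent.
Still consistent: Arcanobacterium haemolyticum, Erysipelothrix rhusiopathiae, Lactobacillus acidophilus.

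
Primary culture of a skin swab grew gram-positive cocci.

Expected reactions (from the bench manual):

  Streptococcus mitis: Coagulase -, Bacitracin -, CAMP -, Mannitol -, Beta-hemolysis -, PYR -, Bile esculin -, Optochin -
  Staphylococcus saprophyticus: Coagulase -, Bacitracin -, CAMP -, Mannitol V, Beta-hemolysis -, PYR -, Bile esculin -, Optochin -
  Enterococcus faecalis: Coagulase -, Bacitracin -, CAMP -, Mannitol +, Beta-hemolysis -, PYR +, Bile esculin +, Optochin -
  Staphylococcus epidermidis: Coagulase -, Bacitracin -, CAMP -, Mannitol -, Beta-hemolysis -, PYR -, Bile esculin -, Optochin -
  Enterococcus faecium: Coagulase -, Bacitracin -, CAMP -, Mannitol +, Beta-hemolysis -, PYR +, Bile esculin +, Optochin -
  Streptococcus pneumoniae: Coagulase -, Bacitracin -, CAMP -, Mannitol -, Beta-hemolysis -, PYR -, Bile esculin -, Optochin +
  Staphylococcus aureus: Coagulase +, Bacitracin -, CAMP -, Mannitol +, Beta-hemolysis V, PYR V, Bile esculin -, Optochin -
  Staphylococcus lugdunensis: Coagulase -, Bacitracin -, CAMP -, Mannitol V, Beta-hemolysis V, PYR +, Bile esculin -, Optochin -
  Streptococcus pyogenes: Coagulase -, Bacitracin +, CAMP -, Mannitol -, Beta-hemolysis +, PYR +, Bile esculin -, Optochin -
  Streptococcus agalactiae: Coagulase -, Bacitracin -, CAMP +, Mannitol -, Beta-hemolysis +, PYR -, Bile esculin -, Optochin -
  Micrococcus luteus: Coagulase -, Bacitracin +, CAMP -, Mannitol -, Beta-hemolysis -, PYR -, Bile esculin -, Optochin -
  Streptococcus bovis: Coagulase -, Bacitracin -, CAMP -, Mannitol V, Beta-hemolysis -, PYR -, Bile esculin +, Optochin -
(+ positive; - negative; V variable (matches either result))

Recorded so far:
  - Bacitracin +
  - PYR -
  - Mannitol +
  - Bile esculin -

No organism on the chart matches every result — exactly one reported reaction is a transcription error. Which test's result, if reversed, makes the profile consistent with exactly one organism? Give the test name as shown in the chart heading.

Mannitol

As reported, no row in the chart matches all 4 reactions.
Reversing PYR → still no organism matches.
Reversing Bile esculin → still no organism matches.
Reversing Bacitracin → 2 organisms match (not unique).
Reversing Mannitol (to -) → unique match: Micrococcus luteus.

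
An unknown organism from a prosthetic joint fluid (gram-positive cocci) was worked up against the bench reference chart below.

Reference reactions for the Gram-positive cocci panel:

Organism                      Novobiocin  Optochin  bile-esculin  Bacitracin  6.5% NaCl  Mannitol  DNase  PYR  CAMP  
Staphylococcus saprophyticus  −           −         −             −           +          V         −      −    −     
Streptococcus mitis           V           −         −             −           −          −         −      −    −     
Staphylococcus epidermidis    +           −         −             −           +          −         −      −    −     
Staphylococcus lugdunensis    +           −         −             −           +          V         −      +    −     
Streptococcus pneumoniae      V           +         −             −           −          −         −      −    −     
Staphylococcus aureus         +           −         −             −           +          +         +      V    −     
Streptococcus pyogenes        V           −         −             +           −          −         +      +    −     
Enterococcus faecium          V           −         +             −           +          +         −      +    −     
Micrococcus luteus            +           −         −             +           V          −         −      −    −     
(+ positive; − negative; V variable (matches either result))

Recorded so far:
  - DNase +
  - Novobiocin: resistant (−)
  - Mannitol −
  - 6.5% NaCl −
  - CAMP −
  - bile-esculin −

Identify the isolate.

Streptococcus pyogenes

Mannitol −: excludes Staphylococcus aureus, Enterococcus faecium — 7 left.
6.5% NaCl −: excludes Staphylococcus saprophyticus, Staphylococcus epidermidis, Staphylococcus lugdunensis — 4 left.
bile-esculin −: all 4 remaining candidates are consistent.
CAMP −: all 4 remaining candidates are consistent.
Novobiocin −: excludes Micrococcus luteus — 3 left.
DNase +: excludes Streptococcus mitis, Streptococcus pneumoniae — 1 left.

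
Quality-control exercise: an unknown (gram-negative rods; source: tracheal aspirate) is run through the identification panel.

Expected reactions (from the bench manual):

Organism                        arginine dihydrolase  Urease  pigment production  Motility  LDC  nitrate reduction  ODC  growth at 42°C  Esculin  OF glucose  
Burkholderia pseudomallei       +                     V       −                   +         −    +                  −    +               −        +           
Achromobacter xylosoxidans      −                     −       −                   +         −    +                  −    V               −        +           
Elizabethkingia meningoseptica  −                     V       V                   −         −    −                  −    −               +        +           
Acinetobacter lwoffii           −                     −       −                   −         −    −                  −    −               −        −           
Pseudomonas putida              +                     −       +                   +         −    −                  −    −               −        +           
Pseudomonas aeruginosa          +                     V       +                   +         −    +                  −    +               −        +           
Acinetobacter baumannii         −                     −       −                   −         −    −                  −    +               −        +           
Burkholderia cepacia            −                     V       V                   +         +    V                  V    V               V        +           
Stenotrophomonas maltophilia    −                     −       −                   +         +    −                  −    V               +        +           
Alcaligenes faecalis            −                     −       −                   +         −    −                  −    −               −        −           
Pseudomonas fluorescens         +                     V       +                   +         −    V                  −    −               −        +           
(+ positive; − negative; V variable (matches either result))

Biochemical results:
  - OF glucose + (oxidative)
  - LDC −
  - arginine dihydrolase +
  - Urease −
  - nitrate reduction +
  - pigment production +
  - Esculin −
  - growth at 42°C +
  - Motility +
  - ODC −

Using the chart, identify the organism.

arginine dihydrolase +: excludes 7 organisms — 4 left.
Urease −: all 4 remaining candidates are consistent.
growth at 42°C +: excludes Pseudomonas putida, Pseudomonas fluorescens — 2 left.
pigment production +: excludes Burkholderia pseudomallei — 1 left.
Esculin −: the one remaining candidate is consistent.
ODC −: the one remaining candidate is consistent.
Motility +: the one remaining candidate is consistent.
nitrate reduction +: the one remaining candidate is consistent.
OF glucose +: the one remaining candidate is consistent.
LDC −: the one remaining candidate is consistent.

Pseudomonas aeruginosa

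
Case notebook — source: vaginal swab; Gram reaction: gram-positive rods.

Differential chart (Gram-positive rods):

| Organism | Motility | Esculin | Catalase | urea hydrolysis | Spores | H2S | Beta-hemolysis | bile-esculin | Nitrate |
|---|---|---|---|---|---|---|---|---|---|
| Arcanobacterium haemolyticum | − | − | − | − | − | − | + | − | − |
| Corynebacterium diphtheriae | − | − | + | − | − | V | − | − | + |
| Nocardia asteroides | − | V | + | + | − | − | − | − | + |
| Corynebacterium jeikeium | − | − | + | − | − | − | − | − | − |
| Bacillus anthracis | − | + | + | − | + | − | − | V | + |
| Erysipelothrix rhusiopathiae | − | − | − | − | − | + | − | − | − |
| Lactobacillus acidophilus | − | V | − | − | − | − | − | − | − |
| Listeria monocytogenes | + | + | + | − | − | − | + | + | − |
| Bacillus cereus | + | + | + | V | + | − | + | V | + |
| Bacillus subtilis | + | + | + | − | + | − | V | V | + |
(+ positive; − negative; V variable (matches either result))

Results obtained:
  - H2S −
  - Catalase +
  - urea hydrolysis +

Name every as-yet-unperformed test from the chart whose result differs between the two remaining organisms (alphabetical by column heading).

urea hydrolysis +: excludes 8 organisms — 2 left.
Catalase +: all 2 remaining candidates are consistent.
H2S −: all 2 remaining candidates are consistent.
Two candidates remain: Bacillus cereus and Nocardia asteroides.
  Motility: Bacillus cereus +, Nocardia asteroides − — discriminates.
  Esculin: + vs V — variable for at least one, does not separate.
  Spores: Bacillus cereus +, Nocardia asteroides − — discriminates.
  Beta-hemolysis: Bacillus cereus +, Nocardia asteroides − — discriminates.
  bile-esculin: V vs − — variable for at least one, does not separate.
  Nitrate: + vs + — same for both, does not separate.

Beta-hemolysis, Motility, Spores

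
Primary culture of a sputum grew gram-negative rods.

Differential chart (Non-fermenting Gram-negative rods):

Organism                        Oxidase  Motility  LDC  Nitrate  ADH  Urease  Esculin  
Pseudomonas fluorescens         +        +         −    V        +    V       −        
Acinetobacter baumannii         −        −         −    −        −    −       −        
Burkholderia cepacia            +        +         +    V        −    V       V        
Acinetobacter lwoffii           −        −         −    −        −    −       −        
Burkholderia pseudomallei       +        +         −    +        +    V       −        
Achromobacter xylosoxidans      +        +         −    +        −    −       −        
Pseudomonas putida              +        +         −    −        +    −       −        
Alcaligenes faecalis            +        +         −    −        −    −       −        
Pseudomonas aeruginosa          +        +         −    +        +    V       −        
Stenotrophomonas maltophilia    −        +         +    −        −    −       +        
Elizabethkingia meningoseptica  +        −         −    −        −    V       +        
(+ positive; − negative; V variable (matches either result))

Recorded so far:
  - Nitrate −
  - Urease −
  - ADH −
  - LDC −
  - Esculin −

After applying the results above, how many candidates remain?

3

ADH −: excludes Pseudomonas fluorescens, Burkholderia pseudomallei, Pseudomonas putida, Pseudomonas aeruginosa — 7 left.
LDC −: excludes Burkholderia cepacia, Stenotrophomonas maltophilia — 5 left.
Nitrate −: excludes Achromobacter xylosoxidans — 4 left.
Urease −: all 4 remaining candidates are consistent.
Esculin −: excludes Elizabethkingia meningoseptica — 3 left.
Still consistent: Acinetobacter baumannii, Acinetobacter lwoffii, Alcaligenes faecalis.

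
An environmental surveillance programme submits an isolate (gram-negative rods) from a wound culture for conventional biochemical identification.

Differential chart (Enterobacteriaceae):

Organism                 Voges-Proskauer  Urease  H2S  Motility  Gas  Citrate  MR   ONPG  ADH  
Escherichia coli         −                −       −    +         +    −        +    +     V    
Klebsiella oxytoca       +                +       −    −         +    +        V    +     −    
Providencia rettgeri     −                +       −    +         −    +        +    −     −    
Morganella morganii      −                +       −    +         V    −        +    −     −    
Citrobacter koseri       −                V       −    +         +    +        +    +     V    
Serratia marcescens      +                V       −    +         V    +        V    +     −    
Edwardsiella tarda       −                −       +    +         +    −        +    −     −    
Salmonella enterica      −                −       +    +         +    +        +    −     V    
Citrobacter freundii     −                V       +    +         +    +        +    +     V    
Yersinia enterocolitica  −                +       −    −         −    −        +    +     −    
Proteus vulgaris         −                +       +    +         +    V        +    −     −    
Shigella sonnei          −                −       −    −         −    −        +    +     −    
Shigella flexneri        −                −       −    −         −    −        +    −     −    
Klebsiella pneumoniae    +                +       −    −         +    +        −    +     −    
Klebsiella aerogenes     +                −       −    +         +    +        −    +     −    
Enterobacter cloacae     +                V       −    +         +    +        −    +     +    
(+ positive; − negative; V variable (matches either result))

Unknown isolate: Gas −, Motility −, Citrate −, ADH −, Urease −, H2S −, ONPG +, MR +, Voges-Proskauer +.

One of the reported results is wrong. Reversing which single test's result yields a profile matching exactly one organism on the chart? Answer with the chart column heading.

Voges-Proskauer

As reported, no row in the chart matches all 9 reactions.
Reversing ADH → still no organism matches.
Reversing MR → still no organism matches.
Reversing Gas → still no organism matches.
Reversing H2S → still no organism matches.
Reversing Motility → still no organism matches.
Reversing Citrate → still no organism matches.
Reversing Urease → still no organism matches.
Reversing Voges-Proskauer (to −) → unique match: Shigella sonnei.
Reversing ONPG → still no organism matches.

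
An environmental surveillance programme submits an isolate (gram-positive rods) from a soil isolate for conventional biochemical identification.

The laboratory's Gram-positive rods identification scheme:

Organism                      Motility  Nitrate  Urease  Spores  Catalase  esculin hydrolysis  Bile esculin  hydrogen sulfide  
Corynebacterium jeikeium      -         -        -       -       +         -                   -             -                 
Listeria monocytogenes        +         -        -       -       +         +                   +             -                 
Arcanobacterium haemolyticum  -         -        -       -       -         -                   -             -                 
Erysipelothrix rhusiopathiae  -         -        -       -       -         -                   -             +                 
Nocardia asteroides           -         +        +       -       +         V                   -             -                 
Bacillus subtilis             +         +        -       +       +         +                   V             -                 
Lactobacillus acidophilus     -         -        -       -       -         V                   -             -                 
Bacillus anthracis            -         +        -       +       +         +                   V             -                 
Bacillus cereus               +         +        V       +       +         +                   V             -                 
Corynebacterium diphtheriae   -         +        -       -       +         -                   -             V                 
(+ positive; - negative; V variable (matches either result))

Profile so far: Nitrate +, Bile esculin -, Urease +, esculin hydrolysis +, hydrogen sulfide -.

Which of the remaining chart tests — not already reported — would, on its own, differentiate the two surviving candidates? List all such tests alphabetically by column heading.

Nitrate +: excludes 5 organisms — 5 left.
Bile esculin -: all 5 remaining candidates are consistent.
esculin hydrolysis +: excludes Corynebacterium diphtheriae — 4 left.
hydrogen sulfide -: all 4 remaining candidates are consistent.
Urease +: excludes Bacillus subtilis, Bacillus anthracis — 2 left.
Two candidates remain: Bacillus cereus and Nocardia asteroides.
  Motility: Bacillus cereus +, Nocardia asteroides - — discriminates.
  Spores: Bacillus cereus +, Nocardia asteroides - — discriminates.
  Catalase: + vs + — same for both, does not separate.

Motility, Spores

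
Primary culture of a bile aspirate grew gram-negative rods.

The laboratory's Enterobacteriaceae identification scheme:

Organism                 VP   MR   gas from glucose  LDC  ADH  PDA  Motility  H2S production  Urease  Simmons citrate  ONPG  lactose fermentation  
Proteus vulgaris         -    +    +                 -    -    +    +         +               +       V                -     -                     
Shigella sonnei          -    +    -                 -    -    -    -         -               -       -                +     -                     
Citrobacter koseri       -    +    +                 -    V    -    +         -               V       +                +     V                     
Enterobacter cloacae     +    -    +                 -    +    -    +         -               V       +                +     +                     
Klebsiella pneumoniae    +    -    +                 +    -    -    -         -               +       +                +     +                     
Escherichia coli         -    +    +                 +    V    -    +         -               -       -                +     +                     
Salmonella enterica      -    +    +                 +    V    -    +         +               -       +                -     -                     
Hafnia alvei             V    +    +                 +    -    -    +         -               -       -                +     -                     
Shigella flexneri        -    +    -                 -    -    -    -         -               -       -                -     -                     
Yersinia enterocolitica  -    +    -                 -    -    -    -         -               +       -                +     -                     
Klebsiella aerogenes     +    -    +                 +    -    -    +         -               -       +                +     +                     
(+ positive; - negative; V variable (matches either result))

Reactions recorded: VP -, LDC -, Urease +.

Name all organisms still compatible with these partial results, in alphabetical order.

Citrobacter koseri, Proteus vulgaris, Yersinia enterocolitica

LDC -: excludes 5 organisms — 6 left.
VP -: excludes Enterobacter cloacae — 5 left.
Urease +: excludes Shigella sonnei, Shigella flexneri — 3 left.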